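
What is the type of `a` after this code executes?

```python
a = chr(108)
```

chr() returns str (single character)

str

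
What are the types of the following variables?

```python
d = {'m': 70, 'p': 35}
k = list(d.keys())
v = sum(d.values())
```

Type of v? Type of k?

sum of int values returns int; list(...) returns list

int, list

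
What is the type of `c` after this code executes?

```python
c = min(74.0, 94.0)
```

min() of floats returns float

float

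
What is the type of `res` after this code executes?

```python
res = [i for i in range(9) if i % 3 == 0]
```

A list comprehension [...] produces a list

list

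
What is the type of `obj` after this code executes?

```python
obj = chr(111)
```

chr() returns str (single character)

str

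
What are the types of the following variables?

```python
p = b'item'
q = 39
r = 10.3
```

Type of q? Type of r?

q is int; r is float

int, float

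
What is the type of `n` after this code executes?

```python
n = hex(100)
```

hex() returns str representation

str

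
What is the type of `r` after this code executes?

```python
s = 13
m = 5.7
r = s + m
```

int + float returns float (13 + 5.7 = 18.7)

float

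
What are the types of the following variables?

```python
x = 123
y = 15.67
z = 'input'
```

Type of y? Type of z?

y is float; z is str

float, str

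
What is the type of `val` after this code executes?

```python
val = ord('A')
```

ord() returns int (Unicode code point)

int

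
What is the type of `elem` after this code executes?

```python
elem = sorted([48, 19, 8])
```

sorted() always returns list

list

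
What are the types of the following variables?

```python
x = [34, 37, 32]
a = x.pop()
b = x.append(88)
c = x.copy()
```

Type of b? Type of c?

list.append() returns None; list.copy() returns list

NoneType, list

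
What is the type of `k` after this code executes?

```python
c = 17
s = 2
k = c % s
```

int % int returns int (17 % 2 = 1)

int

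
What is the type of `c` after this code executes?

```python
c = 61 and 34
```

'and' returns the last value when all truthy (34, which is int)

int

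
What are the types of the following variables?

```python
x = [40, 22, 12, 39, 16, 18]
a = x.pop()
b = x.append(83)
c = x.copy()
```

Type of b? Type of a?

list.append() returns None; list.pop() returns the element (int)

NoneType, int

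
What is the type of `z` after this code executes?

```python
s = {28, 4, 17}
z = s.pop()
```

Popping from a set of ints returns int

int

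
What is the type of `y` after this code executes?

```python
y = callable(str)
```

callable() returns bool

bool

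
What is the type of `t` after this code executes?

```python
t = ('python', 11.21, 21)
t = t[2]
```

Index 2 of tuple is 21 which is int

int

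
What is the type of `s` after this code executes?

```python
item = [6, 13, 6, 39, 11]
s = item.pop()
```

list.pop() returns the popped element (int here)

int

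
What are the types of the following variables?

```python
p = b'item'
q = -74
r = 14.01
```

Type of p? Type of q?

p is bytes; q is int

bytes, int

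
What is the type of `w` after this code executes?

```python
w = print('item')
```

print() returns None

NoneType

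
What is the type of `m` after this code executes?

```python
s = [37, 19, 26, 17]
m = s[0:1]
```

Slicing a list always returns a list

list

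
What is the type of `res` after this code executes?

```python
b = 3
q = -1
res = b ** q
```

int ** negative int returns float

float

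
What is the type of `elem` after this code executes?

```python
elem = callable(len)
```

callable() returns bool

bool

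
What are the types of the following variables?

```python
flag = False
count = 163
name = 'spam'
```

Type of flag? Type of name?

flag is bool; name is str

bool, str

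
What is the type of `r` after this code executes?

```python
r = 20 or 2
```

'or' returns the first truthy value (20, which is int)

int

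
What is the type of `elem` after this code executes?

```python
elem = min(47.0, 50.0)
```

min() of floats returns float

float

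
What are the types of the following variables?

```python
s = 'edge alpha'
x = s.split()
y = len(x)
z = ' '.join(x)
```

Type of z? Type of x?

str.join() returns str; str.split() returns list

str, list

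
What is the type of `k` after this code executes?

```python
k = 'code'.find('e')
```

str.find() returns int (index, or -1)

int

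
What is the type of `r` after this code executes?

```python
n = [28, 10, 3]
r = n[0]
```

Indexing a list of ints returns int (n[0] = 28)

int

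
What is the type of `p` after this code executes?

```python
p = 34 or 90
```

'or' returns the first truthy value (34, which is int)

int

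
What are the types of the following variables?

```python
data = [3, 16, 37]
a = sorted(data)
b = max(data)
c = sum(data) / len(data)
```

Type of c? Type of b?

int / int returns float; max of ints returns int

float, int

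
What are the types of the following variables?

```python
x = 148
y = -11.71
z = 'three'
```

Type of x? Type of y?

x is int; y is float

int, float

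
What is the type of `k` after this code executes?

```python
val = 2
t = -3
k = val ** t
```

int ** negative int returns float

float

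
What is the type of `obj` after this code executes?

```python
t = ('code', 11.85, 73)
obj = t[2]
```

Index 2 of tuple is 73 which is int

int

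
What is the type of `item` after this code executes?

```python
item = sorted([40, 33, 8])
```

sorted() always returns list

list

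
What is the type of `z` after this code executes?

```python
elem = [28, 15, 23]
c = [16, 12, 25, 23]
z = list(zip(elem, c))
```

list(zip(...)) returns a list of tuples

list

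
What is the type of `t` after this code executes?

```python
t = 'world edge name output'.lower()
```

str.lower() returns str

str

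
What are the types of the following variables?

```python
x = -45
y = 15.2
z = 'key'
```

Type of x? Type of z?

x is int; z is str

int, str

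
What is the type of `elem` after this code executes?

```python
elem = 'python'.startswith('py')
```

str.startswith() returns bool

bool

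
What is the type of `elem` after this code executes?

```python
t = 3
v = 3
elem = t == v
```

Equality comparison returns bool

bool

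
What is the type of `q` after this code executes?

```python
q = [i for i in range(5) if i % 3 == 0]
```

A list comprehension [...] produces a list

list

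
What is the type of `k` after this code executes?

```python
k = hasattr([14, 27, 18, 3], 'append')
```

hasattr() returns bool

bool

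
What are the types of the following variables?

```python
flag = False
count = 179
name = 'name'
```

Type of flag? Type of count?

flag is bool; count is int

bool, int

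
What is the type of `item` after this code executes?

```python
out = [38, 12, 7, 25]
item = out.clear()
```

list.clear() returns None

NoneType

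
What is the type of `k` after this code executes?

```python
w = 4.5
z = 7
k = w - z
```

float - int returns float (4.5 - 7 = -2.5)

float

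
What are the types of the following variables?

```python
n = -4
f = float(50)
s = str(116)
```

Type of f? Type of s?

f is float; s is str

float, str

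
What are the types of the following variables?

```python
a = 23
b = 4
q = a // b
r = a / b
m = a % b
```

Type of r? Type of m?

int / int returns float; int % int returns int

float, int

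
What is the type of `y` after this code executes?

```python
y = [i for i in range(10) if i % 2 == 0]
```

A list comprehension [...] produces a list

list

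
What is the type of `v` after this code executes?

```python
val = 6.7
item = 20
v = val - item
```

float - int returns float (6.7 - 20 = -13.3)

float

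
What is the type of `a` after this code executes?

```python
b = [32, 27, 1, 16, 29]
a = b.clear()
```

list.clear() returns None

NoneType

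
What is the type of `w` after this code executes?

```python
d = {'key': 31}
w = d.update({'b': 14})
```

dict.update() returns None

NoneType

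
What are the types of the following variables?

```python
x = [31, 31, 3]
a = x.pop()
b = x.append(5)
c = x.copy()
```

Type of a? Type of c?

list.pop() returns the element (int); list.copy() returns list

int, list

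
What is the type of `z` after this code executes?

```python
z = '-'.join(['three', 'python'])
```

str.join() returns str

str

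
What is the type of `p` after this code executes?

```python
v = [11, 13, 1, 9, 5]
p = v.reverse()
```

list.reverse() returns None

NoneType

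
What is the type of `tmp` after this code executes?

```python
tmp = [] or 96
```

'or' returns first truthy value (96, which is int)

int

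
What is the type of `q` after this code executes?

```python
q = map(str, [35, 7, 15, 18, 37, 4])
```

map() returns a map iterator object

map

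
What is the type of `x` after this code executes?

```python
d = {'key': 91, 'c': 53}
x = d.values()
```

.values() returns a dict_values view object

dict_values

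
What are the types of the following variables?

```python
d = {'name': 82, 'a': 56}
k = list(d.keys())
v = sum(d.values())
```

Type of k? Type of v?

list(...) returns list; sum of int values returns int

list, int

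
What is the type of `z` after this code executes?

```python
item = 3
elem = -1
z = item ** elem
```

int ** negative int returns float

float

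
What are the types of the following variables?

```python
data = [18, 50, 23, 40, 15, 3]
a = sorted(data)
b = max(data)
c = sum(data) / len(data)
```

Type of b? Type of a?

max of ints returns int; sorted() returns list

int, list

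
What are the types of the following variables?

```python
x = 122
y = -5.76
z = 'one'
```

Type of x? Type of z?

x is int; z is str

int, str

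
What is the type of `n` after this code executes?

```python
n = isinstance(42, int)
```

isinstance() returns bool

bool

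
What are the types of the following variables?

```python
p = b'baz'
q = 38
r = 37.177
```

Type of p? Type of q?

p is bytes; q is int

bytes, int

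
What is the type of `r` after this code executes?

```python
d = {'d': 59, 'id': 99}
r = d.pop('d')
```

dict.pop() returns the value (int)

int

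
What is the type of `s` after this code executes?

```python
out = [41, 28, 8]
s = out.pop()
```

list.pop() returns the popped element (int here)

int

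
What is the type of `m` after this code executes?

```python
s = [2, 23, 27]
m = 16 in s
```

'in' operator returns bool

bool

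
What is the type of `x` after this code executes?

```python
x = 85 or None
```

'or' returns first truthy value (85, int)

int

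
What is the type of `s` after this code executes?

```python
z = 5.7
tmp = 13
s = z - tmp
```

float - int returns float (5.7 - 13 = -7.3)

float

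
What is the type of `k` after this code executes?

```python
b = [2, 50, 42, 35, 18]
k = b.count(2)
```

list.count() returns int

int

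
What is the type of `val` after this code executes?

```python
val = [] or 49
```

'or' returns first truthy value (49, which is int)

int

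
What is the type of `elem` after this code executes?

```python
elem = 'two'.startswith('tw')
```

str.startswith() returns bool

bool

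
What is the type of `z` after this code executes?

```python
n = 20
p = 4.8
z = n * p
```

int * float returns float (20 * 4.8 = 96.0)

float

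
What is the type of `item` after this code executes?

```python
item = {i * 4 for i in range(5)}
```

A set comprehension {expr for x in iterable} produces a set

set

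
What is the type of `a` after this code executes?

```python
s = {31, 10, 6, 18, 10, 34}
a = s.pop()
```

Popping from a set of ints returns int

int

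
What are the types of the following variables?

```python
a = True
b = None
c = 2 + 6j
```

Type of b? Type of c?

b is NoneType; c is complex

NoneType, complex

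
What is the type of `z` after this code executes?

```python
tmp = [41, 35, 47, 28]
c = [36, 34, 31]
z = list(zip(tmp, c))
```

list(zip(...)) returns a list of tuples

list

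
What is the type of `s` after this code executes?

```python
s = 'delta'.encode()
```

str.encode() returns bytes

bytes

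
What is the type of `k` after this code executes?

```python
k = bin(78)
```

bin() returns str representation

str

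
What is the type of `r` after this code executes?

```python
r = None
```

None has type NoneType

NoneType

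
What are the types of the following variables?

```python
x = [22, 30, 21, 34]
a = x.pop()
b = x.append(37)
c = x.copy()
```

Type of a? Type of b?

list.pop() returns the element (int); list.append() returns None

int, NoneType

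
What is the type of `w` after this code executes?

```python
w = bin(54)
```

bin() returns str representation

str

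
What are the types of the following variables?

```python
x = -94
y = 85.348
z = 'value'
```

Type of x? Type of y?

x is int; y is float

int, float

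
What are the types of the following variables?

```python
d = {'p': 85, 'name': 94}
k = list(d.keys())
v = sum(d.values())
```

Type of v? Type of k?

sum of int values returns int; list(...) returns list

int, list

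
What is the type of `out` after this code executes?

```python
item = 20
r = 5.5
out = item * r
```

int * float returns float (20 * 5.5 = 110.0)

float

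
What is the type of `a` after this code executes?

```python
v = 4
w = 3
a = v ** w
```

int ** positive int returns int (4 ** 3 = 64)

int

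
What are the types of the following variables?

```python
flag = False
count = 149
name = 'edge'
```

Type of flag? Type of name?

flag is bool; name is str

bool, str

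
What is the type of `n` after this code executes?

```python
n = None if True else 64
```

Ternary: condition is True, if branch (None) taken → NoneType

NoneType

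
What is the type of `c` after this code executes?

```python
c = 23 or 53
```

'or' returns the first truthy value (23, which is int)

int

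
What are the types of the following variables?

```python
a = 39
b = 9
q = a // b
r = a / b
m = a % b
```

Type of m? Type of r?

int % int returns int; int / int returns float

int, float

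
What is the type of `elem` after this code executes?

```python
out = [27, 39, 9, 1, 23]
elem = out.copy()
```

list.copy() returns list

list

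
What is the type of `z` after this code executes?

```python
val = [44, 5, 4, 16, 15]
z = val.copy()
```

list.copy() returns list

list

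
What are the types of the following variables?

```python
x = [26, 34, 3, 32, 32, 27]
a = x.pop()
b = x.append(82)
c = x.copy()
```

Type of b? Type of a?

list.append() returns None; list.pop() returns the element (int)

NoneType, int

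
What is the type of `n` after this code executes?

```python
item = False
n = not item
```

'not' always returns bool

bool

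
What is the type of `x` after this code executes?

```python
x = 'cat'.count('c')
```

str.count() returns int

int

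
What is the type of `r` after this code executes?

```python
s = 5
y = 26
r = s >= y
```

Comparison operators return bool

bool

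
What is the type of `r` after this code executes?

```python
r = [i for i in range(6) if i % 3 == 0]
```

A list comprehension [...] produces a list

list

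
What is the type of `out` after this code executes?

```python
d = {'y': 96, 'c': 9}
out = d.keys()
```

.keys() returns a dict_keys view object

dict_keys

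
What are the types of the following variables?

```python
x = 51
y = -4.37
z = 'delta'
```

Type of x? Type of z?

x is int; z is str

int, str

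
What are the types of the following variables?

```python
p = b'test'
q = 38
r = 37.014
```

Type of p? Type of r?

p is bytes; r is float

bytes, float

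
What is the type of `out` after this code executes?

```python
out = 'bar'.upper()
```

str.upper() returns str

str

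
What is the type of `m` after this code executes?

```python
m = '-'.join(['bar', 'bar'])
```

str.join() returns str

str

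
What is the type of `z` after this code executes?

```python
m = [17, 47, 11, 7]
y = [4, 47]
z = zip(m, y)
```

zip() returns a zip iterator object

zip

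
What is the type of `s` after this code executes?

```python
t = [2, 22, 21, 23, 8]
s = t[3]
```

Indexing a list of ints returns int (t[3] = 23)

int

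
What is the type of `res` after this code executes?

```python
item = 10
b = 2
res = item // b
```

int // int returns int (10 // 2 = 5)

int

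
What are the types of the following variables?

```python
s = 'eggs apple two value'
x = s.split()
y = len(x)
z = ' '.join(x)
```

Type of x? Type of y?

str.split() returns list; len() returns int

list, int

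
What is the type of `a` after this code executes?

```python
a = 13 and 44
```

'and' returns the last value when all truthy (44, which is int)

int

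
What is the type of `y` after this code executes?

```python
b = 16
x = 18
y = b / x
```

int / int always returns float in Python 3 (16 / 18 = 0.888889)

float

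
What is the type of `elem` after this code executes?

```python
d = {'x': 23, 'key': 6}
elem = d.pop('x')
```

dict.pop() returns the value (int)

int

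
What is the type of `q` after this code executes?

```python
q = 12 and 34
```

'and' returns the last value when all truthy (34, which is int)

int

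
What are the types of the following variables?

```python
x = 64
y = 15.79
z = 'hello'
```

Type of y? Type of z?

y is float; z is str

float, str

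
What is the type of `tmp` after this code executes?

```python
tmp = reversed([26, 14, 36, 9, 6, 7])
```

reversed() on a list returns a list_reverseiterator

list_reverseiterator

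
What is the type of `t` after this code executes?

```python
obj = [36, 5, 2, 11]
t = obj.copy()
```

list.copy() returns list

list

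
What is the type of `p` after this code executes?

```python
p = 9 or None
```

'or' returns first truthy value (9, int)

int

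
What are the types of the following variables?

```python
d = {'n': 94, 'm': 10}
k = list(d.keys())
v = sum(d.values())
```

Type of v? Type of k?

sum of int values returns int; list(...) returns list

int, list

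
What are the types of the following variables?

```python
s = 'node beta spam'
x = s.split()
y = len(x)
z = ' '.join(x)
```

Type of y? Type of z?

len() returns int; str.join() returns str

int, str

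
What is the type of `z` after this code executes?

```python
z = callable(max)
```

callable() returns bool

bool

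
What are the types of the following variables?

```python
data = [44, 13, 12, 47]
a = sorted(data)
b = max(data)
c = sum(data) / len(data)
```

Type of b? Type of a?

max of ints returns int; sorted() returns list

int, list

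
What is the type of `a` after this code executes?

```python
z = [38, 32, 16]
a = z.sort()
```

list.sort() returns None (sorts in place)

NoneType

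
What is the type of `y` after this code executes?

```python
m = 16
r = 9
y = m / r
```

int / int always returns float in Python 3 (16 / 9 = 1.77778)

float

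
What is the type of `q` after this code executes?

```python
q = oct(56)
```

oct() returns str representation

str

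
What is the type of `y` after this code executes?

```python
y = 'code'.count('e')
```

str.count() returns int

int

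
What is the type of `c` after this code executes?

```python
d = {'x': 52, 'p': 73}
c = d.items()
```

dict.items() returns a dict_items view

dict_items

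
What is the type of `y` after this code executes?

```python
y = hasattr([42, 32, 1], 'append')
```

hasattr() returns bool

bool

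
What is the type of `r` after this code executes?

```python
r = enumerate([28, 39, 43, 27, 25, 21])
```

enumerate() returns an enumerate iterator object

enumerate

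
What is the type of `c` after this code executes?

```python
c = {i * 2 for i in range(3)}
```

A set comprehension {expr for x in iterable} produces a set

set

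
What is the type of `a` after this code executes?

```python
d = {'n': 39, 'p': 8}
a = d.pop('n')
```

dict.pop() returns the value (int)

int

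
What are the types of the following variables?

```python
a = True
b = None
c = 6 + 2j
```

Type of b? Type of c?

b is NoneType; c is complex

NoneType, complex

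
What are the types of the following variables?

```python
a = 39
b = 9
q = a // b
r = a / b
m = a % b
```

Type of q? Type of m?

int // int returns int; int % int returns int

int, int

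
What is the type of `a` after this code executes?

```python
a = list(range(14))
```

list(range(...)) returns list

list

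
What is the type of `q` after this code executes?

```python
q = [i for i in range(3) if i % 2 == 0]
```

A list comprehension [...] produces a list

list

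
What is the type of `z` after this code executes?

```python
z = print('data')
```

print() returns None

NoneType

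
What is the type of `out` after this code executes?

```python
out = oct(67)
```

oct() returns str representation

str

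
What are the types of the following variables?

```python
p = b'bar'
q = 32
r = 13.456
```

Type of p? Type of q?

p is bytes; q is int

bytes, int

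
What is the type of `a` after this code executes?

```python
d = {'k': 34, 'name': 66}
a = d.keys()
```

.keys() returns a dict_keys view object

dict_keys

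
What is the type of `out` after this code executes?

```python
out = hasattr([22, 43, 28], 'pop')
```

hasattr() returns bool

bool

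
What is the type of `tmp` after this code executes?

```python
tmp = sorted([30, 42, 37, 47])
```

sorted() always returns list

list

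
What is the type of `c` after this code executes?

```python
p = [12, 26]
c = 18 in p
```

'in' operator returns bool

bool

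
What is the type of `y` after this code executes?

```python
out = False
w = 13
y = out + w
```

bool + int returns int (False is 0, so 0 + 13 = 13)

int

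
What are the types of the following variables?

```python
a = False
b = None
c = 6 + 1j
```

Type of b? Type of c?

b is NoneType; c is complex

NoneType, complex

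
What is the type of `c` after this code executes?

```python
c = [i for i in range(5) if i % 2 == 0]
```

A list comprehension [...] produces a list

list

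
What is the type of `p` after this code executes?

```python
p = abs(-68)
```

abs() of int returns int

int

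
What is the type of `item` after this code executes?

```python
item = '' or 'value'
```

'or' returns first truthy value ('value', which is str)

str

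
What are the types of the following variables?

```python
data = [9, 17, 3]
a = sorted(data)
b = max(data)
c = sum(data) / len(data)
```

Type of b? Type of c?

max of ints returns int; int / int returns float

int, float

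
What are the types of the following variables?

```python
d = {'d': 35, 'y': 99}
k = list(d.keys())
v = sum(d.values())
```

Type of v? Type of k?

sum of int values returns int; list(...) returns list

int, list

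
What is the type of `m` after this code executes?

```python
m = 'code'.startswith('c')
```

str.startswith() returns bool

bool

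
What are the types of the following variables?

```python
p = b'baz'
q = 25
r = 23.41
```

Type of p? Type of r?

p is bytes; r is float

bytes, float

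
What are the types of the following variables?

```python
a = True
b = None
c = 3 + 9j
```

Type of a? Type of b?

a is bool; b is NoneType

bool, NoneType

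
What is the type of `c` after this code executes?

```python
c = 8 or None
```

'or' returns first truthy value (8, int)

int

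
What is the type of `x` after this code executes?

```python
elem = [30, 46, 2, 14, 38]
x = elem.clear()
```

list.clear() returns None

NoneType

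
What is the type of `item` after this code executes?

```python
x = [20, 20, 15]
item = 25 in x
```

'in' operator returns bool

bool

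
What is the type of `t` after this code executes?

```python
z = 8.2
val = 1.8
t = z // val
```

float // float returns float (floor division preserves float type)

float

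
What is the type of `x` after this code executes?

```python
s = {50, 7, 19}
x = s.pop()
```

Popping from a set of ints returns int

int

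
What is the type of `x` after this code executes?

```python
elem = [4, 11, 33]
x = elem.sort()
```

list.sort() returns None (sorts in place)

NoneType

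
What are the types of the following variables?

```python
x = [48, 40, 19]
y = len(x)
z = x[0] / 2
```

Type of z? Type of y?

int / int returns float; len() returns int

float, int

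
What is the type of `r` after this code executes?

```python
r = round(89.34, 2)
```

round() with ndigits arg returns float

float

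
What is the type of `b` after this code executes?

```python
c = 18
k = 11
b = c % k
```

int % int returns int (18 % 11 = 7)

int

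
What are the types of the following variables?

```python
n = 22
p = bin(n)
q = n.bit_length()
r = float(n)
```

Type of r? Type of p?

float() returns float; bin() returns str

float, str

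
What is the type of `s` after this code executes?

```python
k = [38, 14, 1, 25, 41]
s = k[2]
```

Indexing a list of ints returns int (k[2] = 1)

int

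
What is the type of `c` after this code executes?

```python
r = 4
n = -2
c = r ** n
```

int ** negative int returns float

float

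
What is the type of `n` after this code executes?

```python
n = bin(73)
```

bin() returns str representation

str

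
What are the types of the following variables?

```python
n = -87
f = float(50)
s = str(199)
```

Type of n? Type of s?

n is int; s is str

int, str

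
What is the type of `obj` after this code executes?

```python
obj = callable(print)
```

callable() returns bool

bool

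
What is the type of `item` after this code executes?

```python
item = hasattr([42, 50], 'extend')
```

hasattr() returns bool

bool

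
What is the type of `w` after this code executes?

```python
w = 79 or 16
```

'or' returns the first truthy value (79, which is int)

int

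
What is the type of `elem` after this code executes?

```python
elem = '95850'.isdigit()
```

str.isdigit() returns bool

bool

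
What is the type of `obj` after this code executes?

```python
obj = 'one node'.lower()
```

str.lower() returns str

str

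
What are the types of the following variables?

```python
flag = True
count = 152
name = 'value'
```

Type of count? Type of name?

count is int; name is str

int, str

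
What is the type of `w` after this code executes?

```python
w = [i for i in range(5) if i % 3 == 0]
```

A list comprehension [...] produces a list

list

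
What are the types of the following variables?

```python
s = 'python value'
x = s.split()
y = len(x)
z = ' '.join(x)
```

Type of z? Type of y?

str.join() returns str; len() returns int

str, int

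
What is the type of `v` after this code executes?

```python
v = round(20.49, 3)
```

round() with ndigits arg returns float

float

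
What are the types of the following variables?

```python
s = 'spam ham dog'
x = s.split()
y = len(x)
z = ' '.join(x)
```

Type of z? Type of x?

str.join() returns str; str.split() returns list

str, list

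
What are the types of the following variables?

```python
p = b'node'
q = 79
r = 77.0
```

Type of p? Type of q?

p is bytes; q is int

bytes, int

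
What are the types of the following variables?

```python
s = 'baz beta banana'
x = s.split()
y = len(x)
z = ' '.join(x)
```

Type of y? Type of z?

len() returns int; str.join() returns str

int, str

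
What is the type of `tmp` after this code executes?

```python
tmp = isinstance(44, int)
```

isinstance() returns bool

bool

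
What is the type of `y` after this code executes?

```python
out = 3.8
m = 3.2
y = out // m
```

float // float returns float (floor division preserves float type)

float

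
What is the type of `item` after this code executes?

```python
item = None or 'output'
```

'or' with None returns the other value ('output', str)

str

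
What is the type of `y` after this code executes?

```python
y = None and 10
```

'and' returns first falsy value (None)

NoneType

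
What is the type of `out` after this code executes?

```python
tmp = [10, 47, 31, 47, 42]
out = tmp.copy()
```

list.copy() returns list

list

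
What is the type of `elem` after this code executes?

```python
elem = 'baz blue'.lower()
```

str.lower() returns str

str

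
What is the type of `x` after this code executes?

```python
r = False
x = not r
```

'not' always returns bool

bool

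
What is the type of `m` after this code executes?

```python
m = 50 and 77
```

'and' returns the last value when all truthy (77, which is int)

int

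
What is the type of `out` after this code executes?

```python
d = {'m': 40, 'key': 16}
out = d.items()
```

dict.items() returns a dict_items view

dict_items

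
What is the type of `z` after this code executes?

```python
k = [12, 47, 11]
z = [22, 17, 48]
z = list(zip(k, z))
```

list(zip(...)) returns a list of tuples

list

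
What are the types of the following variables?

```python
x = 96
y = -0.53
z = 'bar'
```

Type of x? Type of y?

x is int; y is float

int, float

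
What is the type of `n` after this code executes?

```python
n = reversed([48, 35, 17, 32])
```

reversed() on a list returns a list_reverseiterator

list_reverseiterator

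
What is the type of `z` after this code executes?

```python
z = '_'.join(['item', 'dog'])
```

str.join() returns str

str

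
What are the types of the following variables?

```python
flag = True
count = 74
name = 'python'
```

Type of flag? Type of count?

flag is bool; count is int

bool, int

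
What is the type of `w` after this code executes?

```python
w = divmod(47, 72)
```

divmod() returns a tuple (quotient, remainder)

tuple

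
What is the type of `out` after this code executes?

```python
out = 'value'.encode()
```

str.encode() returns bytes

bytes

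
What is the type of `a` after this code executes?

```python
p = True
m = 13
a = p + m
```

bool + int returns int (True is 1, so 1 + 13 = 14)

int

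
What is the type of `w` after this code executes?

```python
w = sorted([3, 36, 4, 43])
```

sorted() always returns list

list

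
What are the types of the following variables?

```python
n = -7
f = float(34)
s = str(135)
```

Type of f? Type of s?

f is float; s is str

float, str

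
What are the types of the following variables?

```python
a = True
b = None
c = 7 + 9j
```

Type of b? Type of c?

b is NoneType; c is complex

NoneType, complex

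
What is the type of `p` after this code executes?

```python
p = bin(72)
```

bin() returns str representation

str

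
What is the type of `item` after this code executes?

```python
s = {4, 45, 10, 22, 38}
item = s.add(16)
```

set.add() returns None (mutates in place)

NoneType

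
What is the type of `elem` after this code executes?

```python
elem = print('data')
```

print() returns None

NoneType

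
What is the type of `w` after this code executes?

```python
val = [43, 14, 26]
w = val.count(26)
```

list.count() returns int

int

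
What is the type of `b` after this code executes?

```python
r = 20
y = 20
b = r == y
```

Equality comparison returns bool

bool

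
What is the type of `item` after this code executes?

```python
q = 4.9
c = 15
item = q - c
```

float - int returns float (4.9 - 15 = -10.1)

float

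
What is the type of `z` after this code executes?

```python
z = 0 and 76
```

'and' returns the first falsy value (0, which is int)

int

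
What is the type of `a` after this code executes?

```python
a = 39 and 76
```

'and' returns the last value when all truthy (76, which is int)

int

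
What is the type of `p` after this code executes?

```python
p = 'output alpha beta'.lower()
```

str.lower() returns str

str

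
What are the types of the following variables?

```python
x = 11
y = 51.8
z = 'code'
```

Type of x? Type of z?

x is int; z is str

int, str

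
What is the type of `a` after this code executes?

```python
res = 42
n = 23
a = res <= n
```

Comparison operators return bool

bool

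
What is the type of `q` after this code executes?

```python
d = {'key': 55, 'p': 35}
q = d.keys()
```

.keys() returns a dict_keys view object

dict_keys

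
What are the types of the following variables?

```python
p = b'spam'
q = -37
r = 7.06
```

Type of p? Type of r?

p is bytes; r is float

bytes, float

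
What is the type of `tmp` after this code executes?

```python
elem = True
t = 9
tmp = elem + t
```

bool + int returns int (True is 1, so 1 + 9 = 10)

int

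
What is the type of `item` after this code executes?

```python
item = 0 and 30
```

'and' returns the first falsy value (0, which is int)

int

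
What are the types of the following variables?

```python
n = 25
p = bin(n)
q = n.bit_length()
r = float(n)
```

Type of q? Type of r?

int.bit_length() returns int; float() returns float

int, float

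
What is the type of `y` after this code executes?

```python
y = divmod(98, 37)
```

divmod() returns a tuple (quotient, remainder)

tuple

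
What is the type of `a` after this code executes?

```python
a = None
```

None has type NoneType

NoneType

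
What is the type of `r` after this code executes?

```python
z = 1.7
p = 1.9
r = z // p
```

float // float returns float (floor division preserves float type)

float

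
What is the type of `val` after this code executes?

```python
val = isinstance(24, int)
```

isinstance() returns bool

bool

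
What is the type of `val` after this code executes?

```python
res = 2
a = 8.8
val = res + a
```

int + float returns float (2 + 8.8 = 10.8)

float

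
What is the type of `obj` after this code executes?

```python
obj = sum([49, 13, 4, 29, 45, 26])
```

sum() of ints returns int

int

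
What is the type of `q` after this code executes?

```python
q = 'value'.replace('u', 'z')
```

str.replace() returns str

str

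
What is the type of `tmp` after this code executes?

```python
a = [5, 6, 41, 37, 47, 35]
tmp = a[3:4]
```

Slicing a list always returns a list

list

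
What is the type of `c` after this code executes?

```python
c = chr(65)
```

chr() returns str (single character)

str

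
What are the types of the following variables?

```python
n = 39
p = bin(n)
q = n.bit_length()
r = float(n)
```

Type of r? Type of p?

float() returns float; bin() returns str

float, str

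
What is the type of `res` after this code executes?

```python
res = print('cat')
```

print() returns None

NoneType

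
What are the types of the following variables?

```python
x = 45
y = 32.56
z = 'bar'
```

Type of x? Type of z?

x is int; z is str

int, str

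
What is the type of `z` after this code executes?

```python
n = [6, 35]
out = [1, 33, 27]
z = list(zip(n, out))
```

list(zip(...)) returns a list of tuples

list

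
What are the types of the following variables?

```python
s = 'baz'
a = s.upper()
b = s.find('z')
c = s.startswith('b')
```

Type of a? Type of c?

str.upper() returns str; str.startswith() returns bool

str, bool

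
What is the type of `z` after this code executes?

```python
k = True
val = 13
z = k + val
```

bool + int returns int (True is 1, so 1 + 13 = 14)

int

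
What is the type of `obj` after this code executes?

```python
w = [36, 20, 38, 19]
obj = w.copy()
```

list.copy() returns list

list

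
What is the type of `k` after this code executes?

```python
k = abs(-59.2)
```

abs() of float returns float

float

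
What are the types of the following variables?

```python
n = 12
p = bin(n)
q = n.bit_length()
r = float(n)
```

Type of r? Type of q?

float() returns float; int.bit_length() returns int

float, int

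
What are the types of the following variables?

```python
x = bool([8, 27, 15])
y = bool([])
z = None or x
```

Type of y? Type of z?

bool() returns bool; None or <bool> returns the bool

bool, bool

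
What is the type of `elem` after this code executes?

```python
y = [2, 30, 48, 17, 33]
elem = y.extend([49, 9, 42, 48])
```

list.extend() returns None

NoneType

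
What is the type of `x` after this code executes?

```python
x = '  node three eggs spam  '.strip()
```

str.strip() returns str

str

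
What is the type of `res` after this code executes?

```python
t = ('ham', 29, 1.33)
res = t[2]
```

Index 2 of tuple is 1.33 which is float

float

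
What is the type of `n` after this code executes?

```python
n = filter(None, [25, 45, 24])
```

filter() returns a filter iterator object

filter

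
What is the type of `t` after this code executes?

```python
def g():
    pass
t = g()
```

A function with no return statement returns None

NoneType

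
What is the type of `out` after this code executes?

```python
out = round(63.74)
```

round() with no ndigits arg returns int

int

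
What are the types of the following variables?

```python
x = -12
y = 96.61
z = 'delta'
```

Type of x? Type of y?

x is int; y is float

int, float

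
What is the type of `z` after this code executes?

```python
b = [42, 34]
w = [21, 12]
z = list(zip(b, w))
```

list(zip(...)) returns a list of tuples

list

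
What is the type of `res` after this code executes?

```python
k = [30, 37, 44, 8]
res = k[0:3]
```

Slicing a list always returns a list

list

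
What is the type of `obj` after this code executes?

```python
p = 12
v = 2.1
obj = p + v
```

int + float returns float (12 + 2.1 = 14.1)

float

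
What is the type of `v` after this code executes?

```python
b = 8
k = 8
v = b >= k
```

Comparison operators return bool

bool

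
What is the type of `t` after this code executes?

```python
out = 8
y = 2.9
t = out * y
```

int * float returns float (8 * 2.9 = 23.2)

float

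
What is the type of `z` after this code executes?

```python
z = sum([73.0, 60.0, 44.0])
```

sum() of floats returns float

float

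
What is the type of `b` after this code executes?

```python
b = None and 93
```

'and' returns first falsy value (None)

NoneType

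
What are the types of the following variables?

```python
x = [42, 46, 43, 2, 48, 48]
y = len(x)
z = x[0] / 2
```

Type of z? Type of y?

int / int returns float; len() returns int

float, int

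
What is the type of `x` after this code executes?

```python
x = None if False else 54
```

Ternary: condition is False, else branch (54) taken → int

int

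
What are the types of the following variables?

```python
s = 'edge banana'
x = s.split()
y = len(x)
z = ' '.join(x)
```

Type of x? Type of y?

str.split() returns list; len() returns int

list, int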